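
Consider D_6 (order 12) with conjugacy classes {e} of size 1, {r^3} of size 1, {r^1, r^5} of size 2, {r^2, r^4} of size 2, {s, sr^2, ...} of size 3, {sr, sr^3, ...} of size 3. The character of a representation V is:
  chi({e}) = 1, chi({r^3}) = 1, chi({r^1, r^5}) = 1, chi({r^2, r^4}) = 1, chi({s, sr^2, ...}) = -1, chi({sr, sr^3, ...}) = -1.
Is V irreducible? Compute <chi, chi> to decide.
Irreducible: <chi, chi> = 1.

Derivation: <chi, chi> = (1/|G|) sum_C |C| * |chi(C)|^2 = (1/12)[1*|1|^2 + 1*|1|^2 + 2*|1|^2 + 2*|1|^2 + 3*|-1|^2 + 3*|-1|^2]
  = (1/12)[(1) + (1) + (2) + (2) + (3) + (3)] = 12/12 = 1.
A character is irreducible iff <chi, chi> = 1, so this representation is irreducible.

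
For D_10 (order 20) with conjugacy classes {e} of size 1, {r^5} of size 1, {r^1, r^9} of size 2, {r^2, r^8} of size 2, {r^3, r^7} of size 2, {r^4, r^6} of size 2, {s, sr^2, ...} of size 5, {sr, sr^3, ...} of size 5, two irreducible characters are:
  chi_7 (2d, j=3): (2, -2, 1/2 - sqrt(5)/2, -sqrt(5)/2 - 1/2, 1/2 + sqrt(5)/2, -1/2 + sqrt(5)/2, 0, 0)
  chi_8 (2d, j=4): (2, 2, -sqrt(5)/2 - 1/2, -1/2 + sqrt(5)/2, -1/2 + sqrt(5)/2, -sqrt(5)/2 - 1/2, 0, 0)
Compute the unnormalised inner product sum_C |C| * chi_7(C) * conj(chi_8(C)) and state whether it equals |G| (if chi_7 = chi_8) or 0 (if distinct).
Sum = 0; so <chi_7, chi_8> = 0 (distinct irreducibles are orthogonal).

Working: Compute term by term over conjugacy classes (|C| * chi_7(C) * conj(chi_8(C))):
  1*(2)*conj(2) + 1*(-2)*conj(2) + 2*(1/2 - sqrt(5)/2)*conj(-sqrt(5)/2 - 1/2) + 2*(-sqrt(5)/2 - 1/2)*conj(-1/2 + sqrt(5)/2) + 2*(1/2 + sqrt(5)/2)*conj(-1/2 + sqrt(5)/2) + 2*(-1/2 + sqrt(5)/2)*conj(-sqrt(5)/2 - 1/2) + 5*(0)*conj(0) + 5*(0)*conj(0)
  = (4) + (-4) + (2) + (-2) + (2) + (-2) + (0) + (0)
  = 0.
Dividing by |G| = 20 gives 0/20 = 0, matching the row-orthogonality relation <chi_7, chi_8> = [chi_7 = chi_8].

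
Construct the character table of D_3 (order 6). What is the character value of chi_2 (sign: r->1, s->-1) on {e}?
Conjugacy classes: {e} of size 1, {r^1, r^2} of size 2, {s, sr, ..., sr^2} of size 3.
Character table:
  irrep \ class              {e} (size 1)  {r^1, r^2} (size 2)  {s, sr, ..., sr^2} (size 3)
  chi_1 (triv)               1             1                    1                          
  chi_2 (sign: r->1, s->-1)  1             1                    -1                         
  chi_3 (2d, j=1)            2             -1                   0                          

Spot check: chi_2 (sign: r->1, s->-1) on {e} = 1.

Why: D_3 has order 2*3 = 6 with 3 conjugacy classes, hence 3 irreducibles. Sum of squared dims 1 + 1 + 4 = 6 = |G|. Linear characters come from the abelianisation; the 2-dimensional irreps have character r^k -> 2*cos(2*pi*j*k/3), reflections -> 0.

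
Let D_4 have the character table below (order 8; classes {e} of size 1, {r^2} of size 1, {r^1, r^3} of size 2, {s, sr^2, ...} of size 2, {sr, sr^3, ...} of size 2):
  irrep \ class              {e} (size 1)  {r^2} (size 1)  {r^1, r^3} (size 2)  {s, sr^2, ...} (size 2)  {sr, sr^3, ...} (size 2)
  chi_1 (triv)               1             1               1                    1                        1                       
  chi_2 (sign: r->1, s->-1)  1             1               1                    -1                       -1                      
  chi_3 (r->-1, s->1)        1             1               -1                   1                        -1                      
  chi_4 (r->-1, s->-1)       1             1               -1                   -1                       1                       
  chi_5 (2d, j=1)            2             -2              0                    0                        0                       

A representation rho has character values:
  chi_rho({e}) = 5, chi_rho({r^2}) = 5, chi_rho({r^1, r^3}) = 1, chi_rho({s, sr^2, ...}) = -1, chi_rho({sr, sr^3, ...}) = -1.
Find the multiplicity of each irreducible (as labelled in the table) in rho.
Multiplicities: chi_1: 1, chi_2: 2, chi_3: 1, chi_4: 1, chi_5: 0.

Justification: Use <chi_rho, chi> = (1/|G|) sum_C |C| * chi_rho(C) * conj(chi(C)) with |G| = 8 for each irreducible chi in the table:
  <chi_rho, chi_1> = (1/8)[1*(5)*conj(1) + 1*(5)*conj(1) + 2*(1)*conj(1) + 2*(-1)*conj(1) + 2*(-1)*conj(1)]
      = (1/8)[(5) + (5) + (2) + (-2) + (-2)] = 8/8 = 1
  <chi_rho, chi_2> = (1/8)[1*(5)*conj(1) + 1*(5)*conj(1) + 2*(1)*conj(1) + 2*(-1)*conj(-1) + 2*(-1)*conj(-1)]
      = (1/8)[(5) + (5) + (2) + (2) + (2)] = 16/8 = 2
  <chi_rho, chi_3> = (1/8)[1*(5)*conj(1) + 1*(5)*conj(1) + 2*(1)*conj(-1) + 2*(-1)*conj(1) + 2*(-1)*conj(-1)]
      = (1/8)[(5) + (5) + (-2) + (-2) + (2)] = 8/8 = 1
  <chi_rho, chi_4> = (1/8)[1*(5)*conj(1) + 1*(5)*conj(1) + 2*(1)*conj(-1) + 2*(-1)*conj(-1) + 2*(-1)*conj(1)]
      = (1/8)[(5) + (5) + (-2) + (2) + (-2)] = 8/8 = 1
  <chi_rho, chi_5> = (1/8)[1*(5)*conj(2) + 1*(5)*conj(-2) + 2*(1)*conj(0) + 2*(-1)*conj(0) + 2*(-1)*conj(0)]
      = (1/8)[(10) + (-10) + (0) + (0) + (0)] = 0/8 = 0
Dimension check: dim(rho) = sum (mult * dim) = 1*1 + 2*1 + 1*1 + 1*1 + 0*2 = 5 = chi_rho(e) = 5.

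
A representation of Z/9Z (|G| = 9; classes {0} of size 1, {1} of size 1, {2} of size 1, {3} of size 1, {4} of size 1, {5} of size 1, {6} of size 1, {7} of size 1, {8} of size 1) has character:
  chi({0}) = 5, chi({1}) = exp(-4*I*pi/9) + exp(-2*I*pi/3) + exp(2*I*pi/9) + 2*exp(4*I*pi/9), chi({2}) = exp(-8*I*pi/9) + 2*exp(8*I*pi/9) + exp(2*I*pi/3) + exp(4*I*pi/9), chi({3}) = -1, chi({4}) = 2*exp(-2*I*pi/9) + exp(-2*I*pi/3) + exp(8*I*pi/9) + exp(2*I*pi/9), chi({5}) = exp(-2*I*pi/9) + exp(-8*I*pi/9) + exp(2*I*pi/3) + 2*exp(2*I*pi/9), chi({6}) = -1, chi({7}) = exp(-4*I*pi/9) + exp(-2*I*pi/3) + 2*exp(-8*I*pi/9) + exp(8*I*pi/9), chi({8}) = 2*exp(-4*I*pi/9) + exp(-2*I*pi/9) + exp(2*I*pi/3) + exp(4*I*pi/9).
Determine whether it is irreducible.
Not irreducible (reducible): <chi, chi> = 7 > 1.

Working: <chi, chi> = (1/|G|) sum_C |C| * |chi(C)|^2 = (1/9)[1*|5|^2 + 1*|exp(-4*I*pi/9) + exp(-2*I*pi/3) + exp(2*I*pi/9) + 2*exp(4*I*pi/9)|^2 + 1*|exp(-8*I*pi/9) + 2*exp(8*I*pi/9) + exp(2*I*pi/3) + exp(4*I*pi/9)|^2 + 1*|-1|^2 + 1*|2*exp(-2*I*pi/9) + exp(-2*I*pi/3) + exp(8*I*pi/9) + exp(2*I*pi/9)|^2 + 1*|exp(-2*I*pi/9) + exp(-8*I*pi/9) + exp(2*I*pi/3) + 2*exp(2*I*pi/9)|^2 + 1*|-1|^2 + 1*|exp(-4*I*pi/9) + exp(-2*I*pi/3) + 2*exp(-8*I*pi/9) + exp(8*I*pi/9)|^2 + 1*|2*exp(-4*I*pi/9) + exp(-2*I*pi/9) + exp(2*I*pi/3) + exp(4*I*pi/9)|^2]
  = (1/9)[(25) + (7 + 3*exp(-2*I*pi/9) + 5*exp(-8*I*pi/9) + exp(-2*I*pi/3) + exp(2*I*pi/3) + 5*exp(8*I*pi/9) + 3*exp(2*I*pi/9)) + (7 + 5*exp(-2*I*pi/9) + 3*exp(-4*I*pi/9) + exp(-2*I*pi/3) + exp(2*I*pi/3) + 3*exp(4*I*pi/9) + 5*exp(2*I*pi/9)) + (1) + (7 + 5*exp(-4*I*pi/9) + 3*exp(-8*I*pi/9) + exp(-2*I*pi/3) + exp(2*I*pi/3) + 3*exp(8*I*pi/9) + 5*exp(4*I*pi/9)) + (7 + 5*exp(-4*I*pi/9) + 3*exp(-8*I*pi/9) + exp(-2*I*pi/3) + exp(2*I*pi/3) + 3*exp(8*I*pi/9) + 5*exp(4*I*pi/9)) + (1) + (7 + 5*exp(-2*I*pi/9) + 3*exp(-4*I*pi/9) + exp(-2*I*pi/3) + exp(2*I*pi/3) + 3*exp(4*I*pi/9) + 5*exp(2*I*pi/9)) + (7 + 3*exp(-2*I*pi/9) + 5*exp(-8*I*pi/9) + exp(-2*I*pi/3) + exp(2*I*pi/3) + 5*exp(8*I*pi/9) + 3*exp(2*I*pi/9))] = 63/9 = 7.
(Exp terms are combined using exp(i*s)*conj(exp(i*t)) = exp(i*(s-t)), and sums of them are collapsed using the identity that for every m > 1 the m distinct m-th roots of unity sum to 0, e.g. 1 + exp(2*I*pi/3) + exp(-2*I*pi/3) = 0.)
A character is irreducible iff <chi, chi> = 1, so this representation is reducible.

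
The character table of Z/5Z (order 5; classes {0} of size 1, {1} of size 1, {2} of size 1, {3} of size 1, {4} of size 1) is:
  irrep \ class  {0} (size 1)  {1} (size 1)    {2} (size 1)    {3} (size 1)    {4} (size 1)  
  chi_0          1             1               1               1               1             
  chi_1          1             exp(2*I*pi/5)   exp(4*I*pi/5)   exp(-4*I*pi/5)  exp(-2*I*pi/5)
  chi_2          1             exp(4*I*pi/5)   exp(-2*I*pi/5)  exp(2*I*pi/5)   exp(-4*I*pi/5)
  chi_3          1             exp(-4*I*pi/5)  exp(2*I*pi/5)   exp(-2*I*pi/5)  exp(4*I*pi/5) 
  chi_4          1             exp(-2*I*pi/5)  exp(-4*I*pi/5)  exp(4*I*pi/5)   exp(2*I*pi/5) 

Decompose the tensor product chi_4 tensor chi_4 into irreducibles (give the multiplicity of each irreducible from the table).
chi_4 tensor chi_4 = chi_3 (all other irreducibles have multiplicity 0).

Solution. The character of a tensor product is the pointwise product (chi_4 * chi_4)(C) = chi_4(C) * chi_4(C):
  {0}: (1)*(1), {1}: (exp(-2*I*pi/5))*(exp(-2*I*pi/5)), {2}: (exp(-4*I*pi/5))*(exp(-4*I*pi/5)), {3}: (exp(4*I*pi/5))*(exp(4*I*pi/5)), {4}: (exp(2*I*pi/5))*(exp(2*I*pi/5))
so (chi_4 * chi_4) takes values
  {0} -> 1, {1} -> exp(-4*I*pi/5), {2} -> exp(2*I*pi/5), {3} -> exp(-2*I*pi/5), {4} -> exp(4*I*pi/5).
Now take the inner product of this character with each irreducible chi from the table, <chi_4*chi_4, chi> = (1/5) sum_C |C| (chi_4*chi_4)(C) conj(chi(C)):
  <chi_4*chi_4, chi_0> = (1/5)[1*(1)*conj(1) + 1*(exp(-4*I*pi/5))*conj(1) + 1*(exp(2*I*pi/5))*conj(1) + 1*(exp(-2*I*pi/5))*conj(1) + 1*(exp(4*I*pi/5))*conj(1)]
      = (1/5)[(1) + (exp(-4*I*pi/5)) + (exp(2*I*pi/5)) + (exp(-2*I*pi/5)) + (exp(4*I*pi/5))] = 0/5 = 0
  <chi_4*chi_4, chi_1> = (1/5)[1*(1)*conj(1) + 1*(exp(-4*I*pi/5))*conj(exp(2*I*pi/5)) + 1*(exp(2*I*pi/5))*conj(exp(4*I*pi/5)) + 1*(exp(-2*I*pi/5))*conj(exp(-4*I*pi/5)) + 1*(exp(4*I*pi/5))*conj(exp(-2*I*pi/5))]
      = (1/5)[(1) + (exp(4*I*pi/5)) + (exp(-2*I*pi/5)) + (exp(2*I*pi/5)) + (exp(-4*I*pi/5))] = 0/5 = 0
  <chi_4*chi_4, chi_2> = (1/5)[1*(1)*conj(1) + 1*(exp(-4*I*pi/5))*conj(exp(4*I*pi/5)) + 1*(exp(2*I*pi/5))*conj(exp(-2*I*pi/5)) + 1*(exp(-2*I*pi/5))*conj(exp(2*I*pi/5)) + 1*(exp(4*I*pi/5))*conj(exp(-4*I*pi/5))]
      = (1/5)[(1) + (exp(2*I*pi/5)) + (exp(4*I*pi/5)) + (exp(-4*I*pi/5)) + (exp(-2*I*pi/5))] = 0/5 = 0
  <chi_4*chi_4, chi_3> = (1/5)[1*(1)*conj(1) + 1*(exp(-4*I*pi/5))*conj(exp(-4*I*pi/5)) + 1*(exp(2*I*pi/5))*conj(exp(2*I*pi/5)) + 1*(exp(-2*I*pi/5))*conj(exp(-2*I*pi/5)) + 1*(exp(4*I*pi/5))*conj(exp(4*I*pi/5))]
      = (1/5)[(1) + (1) + (1) + (1) + (1)] = 5/5 = 1
  <chi_4*chi_4, chi_4> = (1/5)[1*(1)*conj(1) + 1*(exp(-4*I*pi/5))*conj(exp(-2*I*pi/5)) + 1*(exp(2*I*pi/5))*conj(exp(-4*I*pi/5)) + 1*(exp(-2*I*pi/5))*conj(exp(4*I*pi/5)) + 1*(exp(4*I*pi/5))*conj(exp(2*I*pi/5))]
      = (1/5)[(1) + (exp(-2*I*pi/5)) + (exp(-4*I*pi/5)) + (exp(4*I*pi/5)) + (exp(2*I*pi/5))] = 0/5 = 0
(Exp terms are combined using exp(i*s)*conj(exp(i*t)) = exp(i*(s-t)), and sums of them are collapsed using the identity that for every m > 1 the m distinct m-th roots of unity sum to 0, e.g. 1 + exp(2*I*pi/3) + exp(-2*I*pi/3) = 0.)
Hence the multiplicities are chi_3: 1. Dimension check: dim(chi_4)*dim(chi_4) = 1*1 = 1 and sum (mult * dim) = 1*1 = 1.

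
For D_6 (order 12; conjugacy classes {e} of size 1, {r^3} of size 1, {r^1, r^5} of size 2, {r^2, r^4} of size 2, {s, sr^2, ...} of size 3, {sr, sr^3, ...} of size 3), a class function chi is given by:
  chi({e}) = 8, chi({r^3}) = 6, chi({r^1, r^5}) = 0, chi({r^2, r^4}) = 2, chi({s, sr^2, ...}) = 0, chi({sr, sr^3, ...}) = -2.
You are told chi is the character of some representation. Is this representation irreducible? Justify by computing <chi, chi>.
Not irreducible (reducible): <chi, chi> = 10 > 1.

Argument: <chi, chi> = (1/|G|) sum_C |C| * |chi(C)|^2 = (1/12)[1*|8|^2 + 1*|6|^2 + 2*|0|^2 + 2*|2|^2 + 3*|0|^2 + 3*|-2|^2]
  = (1/12)[(64) + (36) + (0) + (8) + (0) + (12)] = 120/12 = 10.
A character is irreducible iff <chi, chi> = 1, so this representation is reducible.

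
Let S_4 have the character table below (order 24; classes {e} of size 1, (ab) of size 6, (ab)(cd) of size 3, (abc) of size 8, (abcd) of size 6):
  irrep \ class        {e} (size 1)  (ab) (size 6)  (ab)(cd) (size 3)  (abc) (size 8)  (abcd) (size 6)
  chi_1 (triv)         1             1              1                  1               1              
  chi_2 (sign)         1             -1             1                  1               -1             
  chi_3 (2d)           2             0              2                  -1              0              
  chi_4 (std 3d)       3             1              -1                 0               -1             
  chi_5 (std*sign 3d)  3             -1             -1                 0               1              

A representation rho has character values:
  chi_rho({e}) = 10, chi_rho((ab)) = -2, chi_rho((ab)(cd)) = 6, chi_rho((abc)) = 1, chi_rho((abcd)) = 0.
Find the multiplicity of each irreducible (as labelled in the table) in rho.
Multiplicities: chi_1: 1, chi_2: 2, chi_3: 2, chi_4: 0, chi_5: 1.

Use <chi_rho, chi> = (1/|G|) sum_C |C| * chi_rho(C) * conj(chi(C)) with |G| = 24 for each irreducible chi in the table:
  <chi_rho, chi_1> = (1/24)[1*(10)*conj(1) + 6*(-2)*conj(1) + 3*(6)*conj(1) + 8*(1)*conj(1) + 6*(0)*conj(1)]
      = (1/24)[(10) + (-12) + (18) + (8) + (0)] = 24/24 = 1
  <chi_rho, chi_2> = (1/24)[1*(10)*conj(1) + 6*(-2)*conj(-1) + 3*(6)*conj(1) + 8*(1)*conj(1) + 6*(0)*conj(-1)]
      = (1/24)[(10) + (12) + (18) + (8) + (0)] = 48/24 = 2
  <chi_rho, chi_3> = (1/24)[1*(10)*conj(2) + 6*(-2)*conj(0) + 3*(6)*conj(2) + 8*(1)*conj(-1) + 6*(0)*conj(0)]
      = (1/24)[(20) + (0) + (36) + (-8) + (0)] = 48/24 = 2
  <chi_rho, chi_4> = (1/24)[1*(10)*conj(3) + 6*(-2)*conj(1) + 3*(6)*conj(-1) + 8*(1)*conj(0) + 6*(0)*conj(-1)]
      = (1/24)[(30) + (-12) + (-18) + (0) + (0)] = 0/24 = 0
  <chi_rho, chi_5> = (1/24)[1*(10)*conj(3) + 6*(-2)*conj(-1) + 3*(6)*conj(-1) + 8*(1)*conj(0) + 6*(0)*conj(1)]
      = (1/24)[(30) + (12) + (-18) + (0) + (0)] = 24/24 = 1
Dimension check: dim(rho) = sum (mult * dim) = 1*1 + 2*1 + 2*2 + 0*3 + 1*3 = 10 = chi_rho(e) = 10.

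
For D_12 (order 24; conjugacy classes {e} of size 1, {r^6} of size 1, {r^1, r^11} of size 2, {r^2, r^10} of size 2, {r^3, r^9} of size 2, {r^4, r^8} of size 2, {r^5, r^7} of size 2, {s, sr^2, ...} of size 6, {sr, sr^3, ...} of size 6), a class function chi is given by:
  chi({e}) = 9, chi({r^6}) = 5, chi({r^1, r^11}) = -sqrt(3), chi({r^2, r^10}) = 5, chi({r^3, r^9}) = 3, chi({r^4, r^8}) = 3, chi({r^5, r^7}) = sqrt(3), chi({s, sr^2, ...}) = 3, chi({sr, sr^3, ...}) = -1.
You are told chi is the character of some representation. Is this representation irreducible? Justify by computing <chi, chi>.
Not irreducible (reducible): <chi, chi> = 11 > 1.

Justification: <chi, chi> = (1/|G|) sum_C |C| * |chi(C)|^2 = (1/24)[1*|9|^2 + 1*|5|^2 + 2*|-sqrt(3)|^2 + 2*|5|^2 + 2*|3|^2 + 2*|3|^2 + 2*|sqrt(3)|^2 + 6*|3|^2 + 6*|-1|^2]
  = (1/24)[(81) + (25) + (6) + (50) + (18) + (18) + (6) + (54) + (6)] = 264/24 = 11.
A character is irreducible iff <chi, chi> = 1, so this representation is reducible.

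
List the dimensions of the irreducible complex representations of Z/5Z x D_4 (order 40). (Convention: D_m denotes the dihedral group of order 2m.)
Dimensions: 1, 1, 1, 1, 1, 1, 1, 1, 1, 1, 1, 1, 1, 1, 1, 1, 1, 1, 1, 1, 2, 2, 2, 2, 2

Why: There are 25 irreducibles (= number of conjugacy classes). Their dimensions d_i satisfy sum d_i^2 = |G| = 40: 1 + 1 + 1 + 1 + 1 + 1 + 1 + 1 + 1 + 1 + 1 + 1 + 1 + 1 + 1 + 1 + 1 + 1 + 1 + 1 + 4 + 4 + 4 + 4 + 4 = 40. (For the product with Z/5Z: each of the 5 1-dim characters of Z/5Z tensors with each irrep of D_4, giving 5 copies of each D_4-dimension.)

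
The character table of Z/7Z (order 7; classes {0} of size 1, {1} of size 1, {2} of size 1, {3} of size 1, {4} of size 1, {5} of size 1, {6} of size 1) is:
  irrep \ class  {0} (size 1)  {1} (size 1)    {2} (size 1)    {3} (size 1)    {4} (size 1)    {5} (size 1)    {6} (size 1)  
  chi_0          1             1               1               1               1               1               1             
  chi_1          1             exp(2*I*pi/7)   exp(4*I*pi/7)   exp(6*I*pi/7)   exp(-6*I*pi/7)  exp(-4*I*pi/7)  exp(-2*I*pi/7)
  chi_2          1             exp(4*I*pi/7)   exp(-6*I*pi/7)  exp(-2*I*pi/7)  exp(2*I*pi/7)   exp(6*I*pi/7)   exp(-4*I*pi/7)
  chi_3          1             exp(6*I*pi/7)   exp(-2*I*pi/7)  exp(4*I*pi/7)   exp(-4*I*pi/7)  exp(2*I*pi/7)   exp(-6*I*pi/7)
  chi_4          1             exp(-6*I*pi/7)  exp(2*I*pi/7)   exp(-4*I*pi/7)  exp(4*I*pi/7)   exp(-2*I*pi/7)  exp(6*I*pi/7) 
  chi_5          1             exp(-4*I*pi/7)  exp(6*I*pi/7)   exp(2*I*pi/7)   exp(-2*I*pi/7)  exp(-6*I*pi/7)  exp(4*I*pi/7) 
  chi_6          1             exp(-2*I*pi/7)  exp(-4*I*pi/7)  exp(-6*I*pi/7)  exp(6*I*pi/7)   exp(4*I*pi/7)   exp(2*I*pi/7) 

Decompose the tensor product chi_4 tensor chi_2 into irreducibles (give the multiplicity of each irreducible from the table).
chi_4 tensor chi_2 = chi_6 (all other irreducibles have multiplicity 0).

Why: The character of a tensor product is the pointwise product (chi_4 * chi_2)(C) = chi_4(C) * chi_2(C):
  {0}: (1)*(1), {1}: (exp(-6*I*pi/7))*(exp(4*I*pi/7)), {2}: (exp(2*I*pi/7))*(exp(-6*I*pi/7)), {3}: (exp(-4*I*pi/7))*(exp(-2*I*pi/7)), {4}: (exp(4*I*pi/7))*(exp(2*I*pi/7)), {5}: (exp(-2*I*pi/7))*(exp(6*I*pi/7)), {6}: (exp(6*I*pi/7))*(exp(-4*I*pi/7))
so (chi_4 * chi_2) takes values
  {0} -> 1, {1} -> exp(-2*I*pi/7), {2} -> exp(-4*I*pi/7), {3} -> exp(-6*I*pi/7), {4} -> exp(6*I*pi/7), {5} -> exp(4*I*pi/7), {6} -> exp(2*I*pi/7).
Now take the inner product of this character with each irreducible chi from the table, <chi_4*chi_2, chi> = (1/7) sum_C |C| (chi_4*chi_2)(C) conj(chi(C)):
  <chi_4*chi_2, chi_0> = (1/7)[1*(1)*conj(1) + 1*(exp(-2*I*pi/7))*conj(1) + 1*(exp(-4*I*pi/7))*conj(1) + 1*(exp(-6*I*pi/7))*conj(1) + 1*(exp(6*I*pi/7))*conj(1) + 1*(exp(4*I*pi/7))*conj(1) + 1*(exp(2*I*pi/7))*conj(1)]
      = (1/7)[(1) + (exp(-2*I*pi/7)) + (exp(-4*I*pi/7)) + (exp(-6*I*pi/7)) + (exp(6*I*pi/7)) + (exp(4*I*pi/7)) + (exp(2*I*pi/7))] = 0/7 = 0
  <chi_4*chi_2, chi_1> = (1/7)[1*(1)*conj(1) + 1*(exp(-2*I*pi/7))*conj(exp(2*I*pi/7)) + 1*(exp(-4*I*pi/7))*conj(exp(4*I*pi/7)) + 1*(exp(-6*I*pi/7))*conj(exp(6*I*pi/7)) + 1*(exp(6*I*pi/7))*conj(exp(-6*I*pi/7)) + 1*(exp(4*I*pi/7))*conj(exp(-4*I*pi/7)) + 1*(exp(2*I*pi/7))*conj(exp(-2*I*pi/7))]
      = (1/7)[(1) + (exp(-4*I*pi/7)) + (exp(6*I*pi/7)) + (exp(2*I*pi/7)) + (exp(-2*I*pi/7)) + (exp(-6*I*pi/7)) + (exp(4*I*pi/7))] = 0/7 = 0
  <chi_4*chi_2, chi_2> = (1/7)[1*(1)*conj(1) + 1*(exp(-2*I*pi/7))*conj(exp(4*I*pi/7)) + 1*(exp(-4*I*pi/7))*conj(exp(-6*I*pi/7)) + 1*(exp(-6*I*pi/7))*conj(exp(-2*I*pi/7)) + 1*(exp(6*I*pi/7))*conj(exp(2*I*pi/7)) + 1*(exp(4*I*pi/7))*conj(exp(6*I*pi/7)) + 1*(exp(2*I*pi/7))*conj(exp(-4*I*pi/7))]
      = (1/7)[(1) + (exp(-6*I*pi/7)) + (exp(2*I*pi/7)) + (exp(-4*I*pi/7)) + (exp(4*I*pi/7)) + (exp(-2*I*pi/7)) + (exp(6*I*pi/7))] = 0/7 = 0
  <chi_4*chi_2, chi_3> = (1/7)[1*(1)*conj(1) + 1*(exp(-2*I*pi/7))*conj(exp(6*I*pi/7)) + 1*(exp(-4*I*pi/7))*conj(exp(-2*I*pi/7)) + 1*(exp(-6*I*pi/7))*conj(exp(4*I*pi/7)) + 1*(exp(6*I*pi/7))*conj(exp(-4*I*pi/7)) + 1*(exp(4*I*pi/7))*conj(exp(2*I*pi/7)) + 1*(exp(2*I*pi/7))*conj(exp(-6*I*pi/7))]
      = (1/7)[(1) + (exp(6*I*pi/7)) + (exp(-2*I*pi/7)) + (exp(4*I*pi/7)) + (exp(-4*I*pi/7)) + (exp(2*I*pi/7)) + (exp(-6*I*pi/7))] = 0/7 = 0
  <chi_4*chi_2, chi_4> = (1/7)[1*(1)*conj(1) + 1*(exp(-2*I*pi/7))*conj(exp(-6*I*pi/7)) + 1*(exp(-4*I*pi/7))*conj(exp(2*I*pi/7)) + 1*(exp(-6*I*pi/7))*conj(exp(-4*I*pi/7)) + 1*(exp(6*I*pi/7))*conj(exp(4*I*pi/7)) + 1*(exp(4*I*pi/7))*conj(exp(-2*I*pi/7)) + 1*(exp(2*I*pi/7))*conj(exp(6*I*pi/7))]
      = (1/7)[(1) + (exp(4*I*pi/7)) + (exp(-6*I*pi/7)) + (exp(-2*I*pi/7)) + (exp(2*I*pi/7)) + (exp(6*I*pi/7)) + (exp(-4*I*pi/7))] = 0/7 = 0
  <chi_4*chi_2, chi_5> = (1/7)[1*(1)*conj(1) + 1*(exp(-2*I*pi/7))*conj(exp(-4*I*pi/7)) + 1*(exp(-4*I*pi/7))*conj(exp(6*I*pi/7)) + 1*(exp(-6*I*pi/7))*conj(exp(2*I*pi/7)) + 1*(exp(6*I*pi/7))*conj(exp(-2*I*pi/7)) + 1*(exp(4*I*pi/7))*conj(exp(-6*I*pi/7)) + 1*(exp(2*I*pi/7))*conj(exp(4*I*pi/7))]
      = (1/7)[(1) + (exp(2*I*pi/7)) + (exp(4*I*pi/7)) + (exp(6*I*pi/7)) + (exp(-6*I*pi/7)) + (exp(-4*I*pi/7)) + (exp(-2*I*pi/7))] = 0/7 = 0
  <chi_4*chi_2, chi_6> = (1/7)[1*(1)*conj(1) + 1*(exp(-2*I*pi/7))*conj(exp(-2*I*pi/7)) + 1*(exp(-4*I*pi/7))*conj(exp(-4*I*pi/7)) + 1*(exp(-6*I*pi/7))*conj(exp(-6*I*pi/7)) + 1*(exp(6*I*pi/7))*conj(exp(6*I*pi/7)) + 1*(exp(4*I*pi/7))*conj(exp(4*I*pi/7)) + 1*(exp(2*I*pi/7))*conj(exp(2*I*pi/7))]
      = (1/7)[(1) + (1) + (1) + (1) + (1) + (1) + (1)] = 7/7 = 1
(Exp terms are combined using exp(i*s)*conj(exp(i*t)) = exp(i*(s-t)), and sums of them are collapsed using the identity that for every m > 1 the m distinct m-th roots of unity sum to 0, e.g. 1 + exp(2*I*pi/3) + exp(-2*I*pi/3) = 0.)
Hence the multiplicities are chi_6: 1. Dimension check: dim(chi_4)*dim(chi_2) = 1*1 = 1 and sum (mult * dim) = 1*1 = 1.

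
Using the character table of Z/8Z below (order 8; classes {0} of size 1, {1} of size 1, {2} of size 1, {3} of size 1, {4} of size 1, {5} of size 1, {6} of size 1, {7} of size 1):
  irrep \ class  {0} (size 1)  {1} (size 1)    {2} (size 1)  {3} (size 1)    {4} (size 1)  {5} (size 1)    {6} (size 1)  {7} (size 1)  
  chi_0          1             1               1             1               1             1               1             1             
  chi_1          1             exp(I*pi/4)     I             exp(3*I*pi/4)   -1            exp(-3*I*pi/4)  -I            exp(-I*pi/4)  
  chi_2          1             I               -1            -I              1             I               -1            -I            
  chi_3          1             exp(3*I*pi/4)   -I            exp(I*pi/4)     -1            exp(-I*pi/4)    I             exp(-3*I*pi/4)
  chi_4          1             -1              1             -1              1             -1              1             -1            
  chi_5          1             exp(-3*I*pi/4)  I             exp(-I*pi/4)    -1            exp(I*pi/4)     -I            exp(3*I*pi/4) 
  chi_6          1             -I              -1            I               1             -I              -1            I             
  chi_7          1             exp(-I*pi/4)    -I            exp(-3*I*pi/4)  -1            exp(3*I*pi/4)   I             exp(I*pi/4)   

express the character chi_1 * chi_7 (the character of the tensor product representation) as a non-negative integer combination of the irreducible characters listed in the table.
chi_1 tensor chi_7 = chi_0 (all other irreducibles have multiplicity 0).

Details: The character of a tensor product is the pointwise product (chi_1 * chi_7)(C) = chi_1(C) * chi_7(C):
  {0}: (1)*(1), {1}: (exp(I*pi/4))*(exp(-I*pi/4)), {2}: (I)*(-I), {3}: (exp(3*I*pi/4))*(exp(-3*I*pi/4)), {4}: (-1)*(-1), {5}: (exp(-3*I*pi/4))*(exp(3*I*pi/4)), {6}: (-I)*(I), {7}: (exp(-I*pi/4))*(exp(I*pi/4))
so (chi_1 * chi_7) takes values
  {0} -> 1, {1} -> 1, {2} -> 1, {3} -> 1, {4} -> 1, {5} -> 1, {6} -> 1, {7} -> 1.
Now take the inner product of this character with each irreducible chi from the table, <chi_1*chi_7, chi> = (1/8) sum_C |C| (chi_1*chi_7)(C) conj(chi(C)):
  <chi_1*chi_7, chi_0> = (1/8)[1*(1)*conj(1) + 1*(1)*conj(1) + 1*(1)*conj(1) + 1*(1)*conj(1) + 1*(1)*conj(1) + 1*(1)*conj(1) + 1*(1)*conj(1) + 1*(1)*conj(1)]
      = (1/8)[(1) + (1) + (1) + (1) + (1) + (1) + (1) + (1)] = 8/8 = 1
  <chi_1*chi_7, chi_1> = (1/8)[1*(1)*conj(1) + 1*(1)*conj(exp(I*pi/4)) + 1*(1)*conj(I) + 1*(1)*conj(exp(3*I*pi/4)) + 1*(1)*conj(-1) + 1*(1)*conj(exp(-3*I*pi/4)) + 1*(1)*conj(-I) + 1*(1)*conj(exp(-I*pi/4))]
      = (1/8)[(1) + (exp(-I*pi/4)) + (-I) + (exp(-3*I*pi/4)) + (-1) + (exp(3*I*pi/4)) + (I) + (exp(I*pi/4))] = 0/8 = 0
  <chi_1*chi_7, chi_2> = (1/8)[1*(1)*conj(1) + 1*(1)*conj(I) + 1*(1)*conj(-1) + 1*(1)*conj(-I) + 1*(1)*conj(1) + 1*(1)*conj(I) + 1*(1)*conj(-1) + 1*(1)*conj(-I)]
      = (1/8)[(1) + (-I) + (-1) + (I) + (1) + (-I) + (-1) + (I)] = 0/8 = 0
  <chi_1*chi_7, chi_3> = (1/8)[1*(1)*conj(1) + 1*(1)*conj(exp(3*I*pi/4)) + 1*(1)*conj(-I) + 1*(1)*conj(exp(I*pi/4)) + 1*(1)*conj(-1) + 1*(1)*conj(exp(-I*pi/4)) + 1*(1)*conj(I) + 1*(1)*conj(exp(-3*I*pi/4))]
      = (1/8)[(1) + (exp(-3*I*pi/4)) + (I) + (exp(-I*pi/4)) + (-1) + (exp(I*pi/4)) + (-I) + (exp(3*I*pi/4))] = 0/8 = 0
  <chi_1*chi_7, chi_4> = (1/8)[1*(1)*conj(1) + 1*(1)*conj(-1) + 1*(1)*conj(1) + 1*(1)*conj(-1) + 1*(1)*conj(1) + 1*(1)*conj(-1) + 1*(1)*conj(1) + 1*(1)*conj(-1)]
      = (1/8)[(1) + (-1) + (1) + (-1) + (1) + (-1) + (1) + (-1)] = 0/8 = 0
  <chi_1*chi_7, chi_5> = (1/8)[1*(1)*conj(1) + 1*(1)*conj(exp(-3*I*pi/4)) + 1*(1)*conj(I) + 1*(1)*conj(exp(-I*pi/4)) + 1*(1)*conj(-1) + 1*(1)*conj(exp(I*pi/4)) + 1*(1)*conj(-I) + 1*(1)*conj(exp(3*I*pi/4))]
      = (1/8)[(1) + (exp(3*I*pi/4)) + (-I) + (exp(I*pi/4)) + (-1) + (exp(-I*pi/4)) + (I) + (exp(-3*I*pi/4))] = 0/8 = 0
  <chi_1*chi_7, chi_6> = (1/8)[1*(1)*conj(1) + 1*(1)*conj(-I) + 1*(1)*conj(-1) + 1*(1)*conj(I) + 1*(1)*conj(1) + 1*(1)*conj(-I) + 1*(1)*conj(-1) + 1*(1)*conj(I)]
      = (1/8)[(1) + (I) + (-1) + (-I) + (1) + (I) + (-1) + (-I)] = 0/8 = 0
  <chi_1*chi_7, chi_7> = (1/8)[1*(1)*conj(1) + 1*(1)*conj(exp(-I*pi/4)) + 1*(1)*conj(-I) + 1*(1)*conj(exp(-3*I*pi/4)) + 1*(1)*conj(-1) + 1*(1)*conj(exp(3*I*pi/4)) + 1*(1)*conj(I) + 1*(1)*conj(exp(I*pi/4))]
      = (1/8)[(1) + (exp(I*pi/4)) + (I) + (exp(3*I*pi/4)) + (-1) + (exp(-3*I*pi/4)) + (-I) + (exp(-I*pi/4))] = 0/8 = 0
(Exp terms are combined using exp(i*s)*conj(exp(i*t)) = exp(i*(s-t)), and sums of them are collapsed using the identity that for every m > 1 the m distinct m-th roots of unity sum to 0, e.g. 1 + exp(2*I*pi/3) + exp(-2*I*pi/3) = 0.)
Hence the multiplicities are chi_0: 1. Dimension check: dim(chi_1)*dim(chi_7) = 1*1 = 1 and sum (mult * dim) = 1*1 = 1.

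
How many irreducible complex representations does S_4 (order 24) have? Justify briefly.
5

Working: The number of irreducible complex representations of a finite group equals its number of conjugacy classes. Conjugacy classes in S_4 correspond to cycle types, i.e. partitions of 4; there are p(4) = 5 of them, so S_4 (order 24) has exactly 5 irreducible complex representations.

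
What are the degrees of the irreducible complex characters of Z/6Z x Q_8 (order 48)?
Dimensions: 1, 1, 1, 1, 1, 1, 1, 1, 1, 1, 1, 1, 1, 1, 1, 1, 1, 1, 1, 1, 1, 1, 1, 1, 2, 2, 2, 2, 2, 2

There are 30 irreducibles (= number of conjugacy classes). Their dimensions d_i satisfy sum d_i^2 = |G| = 48: 1 + 1 + 1 + 1 + 1 + 1 + 1 + 1 + 1 + 1 + 1 + 1 + 1 + 1 + 1 + 1 + 1 + 1 + 1 + 1 + 1 + 1 + 1 + 1 + 4 + 4 + 4 + 4 + 4 + 4 = 48. (For the product with Z/6Z: each of the 6 1-dim characters of Z/6Z tensors with each irrep of Q_8, giving 6 copies of each Q_8-dimension.)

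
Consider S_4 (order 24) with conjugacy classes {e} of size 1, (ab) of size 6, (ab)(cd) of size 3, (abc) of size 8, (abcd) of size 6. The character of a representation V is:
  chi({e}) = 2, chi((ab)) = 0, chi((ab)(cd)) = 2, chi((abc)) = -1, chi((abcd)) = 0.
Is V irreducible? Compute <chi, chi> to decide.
Irreducible: <chi, chi> = 1.

<chi, chi> = (1/|G|) sum_C |C| * |chi(C)|^2 = (1/24)[1*|2|^2 + 6*|0|^2 + 3*|2|^2 + 8*|-1|^2 + 6*|0|^2]
  = (1/24)[(4) + (0) + (12) + (8) + (0)] = 24/24 = 1.
A character is irreducible iff <chi, chi> = 1, so this representation is irreducible.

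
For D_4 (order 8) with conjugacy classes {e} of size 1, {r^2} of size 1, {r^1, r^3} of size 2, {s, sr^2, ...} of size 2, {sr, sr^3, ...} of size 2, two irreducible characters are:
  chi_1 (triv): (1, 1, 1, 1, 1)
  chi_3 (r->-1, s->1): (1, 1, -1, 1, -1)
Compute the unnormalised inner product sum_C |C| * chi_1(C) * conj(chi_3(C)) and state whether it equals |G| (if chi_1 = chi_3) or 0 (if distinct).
Sum = 0; so <chi_1, chi_3> = 0 (distinct irreducibles are orthogonal).

Reasoning: Compute term by term over conjugacy classes (|C| * chi_1(C) * conj(chi_3(C))):
  1*(1)*conj(1) + 1*(1)*conj(1) + 2*(1)*conj(-1) + 2*(1)*conj(1) + 2*(1)*conj(-1)
  = (1) + (1) + (-2) + (2) + (-2)
  = 0.
Dividing by |G| = 8 gives 0/8 = 0, matching the row-orthogonality relation <chi_1, chi_3> = [chi_1 = chi_3].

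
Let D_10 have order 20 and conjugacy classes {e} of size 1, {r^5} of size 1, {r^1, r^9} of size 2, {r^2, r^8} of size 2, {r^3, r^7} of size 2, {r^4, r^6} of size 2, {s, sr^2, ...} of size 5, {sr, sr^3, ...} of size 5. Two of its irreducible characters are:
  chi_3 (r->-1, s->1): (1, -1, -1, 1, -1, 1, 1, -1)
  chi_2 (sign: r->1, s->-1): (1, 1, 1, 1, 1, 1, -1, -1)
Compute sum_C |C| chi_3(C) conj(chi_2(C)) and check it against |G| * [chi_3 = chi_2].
Sum = 0; so <chi_3, chi_2> = 0 (distinct irreducibles are orthogonal).

Compute term by term over conjugacy classes (|C| * chi_3(C) * conj(chi_2(C))):
  1*(1)*conj(1) + 1*(-1)*conj(1) + 2*(-1)*conj(1) + 2*(1)*conj(1) + 2*(-1)*conj(1) + 2*(1)*conj(1) + 5*(1)*conj(-1) + 5*(-1)*conj(-1)
  = (1) + (-1) + (-2) + (2) + (-2) + (2) + (-5) + (5)
  = 0.
Dividing by |G| = 20 gives 0/20 = 0, matching the row-orthogonality relation <chi_3, chi_2> = [chi_3 = chi_2].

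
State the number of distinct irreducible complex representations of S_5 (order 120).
7

Justification: The number of irreducible complex representations of a finite group equals its number of conjugacy classes. Conjugacy classes in S_5 correspond to cycle types, i.e. partitions of 5; there are p(5) = 7 of them, so S_5 (order 120) has exactly 7 irreducible complex representations.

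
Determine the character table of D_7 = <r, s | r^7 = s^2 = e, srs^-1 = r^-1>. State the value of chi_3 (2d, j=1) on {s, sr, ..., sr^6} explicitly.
Conjugacy classes: {e} of size 1, {r^1, r^6} of size 2, {r^2, r^5} of size 2, {r^3, r^4} of size 2, {s, sr, ..., sr^6} of size 7.
Character table:
  irrep \ class              {e} (size 1)  {r^1, r^6} (size 2)  {r^2, r^5} (size 2)  {r^3, r^4} (size 2)  {s, sr, ..., sr^6} (size 7)
  chi_1 (triv)               1             1                    1                    1                    1                          
  chi_2 (sign: r->1, s->-1)  1             1                    1                    1                    -1                         
  chi_3 (2d, j=1)            2             2*cos(2*pi/7)        -2*cos(3*pi/7)       -2*cos(pi/7)         0                          
  chi_4 (2d, j=2)            2             -2*cos(3*pi/7)       -2*cos(pi/7)         2*cos(2*pi/7)        0                          
  chi_5 (2d, j=3)            2             -2*cos(pi/7)         2*cos(2*pi/7)        -2*cos(3*pi/7)       0                          

Spot check: chi_3 (2d, j=1) on {s, sr, ..., sr^6} = 0.

Explanation: D_7 has order 2*7 = 14 with 5 conjugacy classes, hence 5 irreducibles. Sum of squared dims 1 + 1 + 4 + 4 + 4 = 14 = |G|. Linear characters come from the abelianisation; the 2-dimensional irreps have character r^k -> 2*cos(2*pi*j*k/7), reflections -> 0.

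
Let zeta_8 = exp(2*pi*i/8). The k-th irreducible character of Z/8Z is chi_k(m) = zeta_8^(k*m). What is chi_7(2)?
chi_7(2) = zeta_8^14 = -I

Why: chi_7(2) = zeta_8^(7*2) = zeta_8^14. Since zeta_8^8 = 1, this equals zeta_8^6 = exp(2*pi*i*6/8) = -I.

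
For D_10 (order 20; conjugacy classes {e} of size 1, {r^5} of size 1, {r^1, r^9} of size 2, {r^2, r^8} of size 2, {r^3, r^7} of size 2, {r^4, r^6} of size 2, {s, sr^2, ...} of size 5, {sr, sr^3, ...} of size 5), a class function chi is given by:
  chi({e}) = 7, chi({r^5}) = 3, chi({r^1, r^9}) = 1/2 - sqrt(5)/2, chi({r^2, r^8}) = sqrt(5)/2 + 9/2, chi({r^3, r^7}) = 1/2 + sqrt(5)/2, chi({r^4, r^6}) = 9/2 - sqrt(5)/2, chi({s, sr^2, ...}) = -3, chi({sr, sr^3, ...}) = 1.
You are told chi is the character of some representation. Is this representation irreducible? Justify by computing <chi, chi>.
Not irreducible (reducible): <chi, chi> = 10 > 1.

Proof sketch: <chi, chi> = (1/|G|) sum_C |C| * |chi(C)|^2 = (1/20)[1*|7|^2 + 1*|3|^2 + 2*|1/2 - sqrt(5)/2|^2 + 2*|sqrt(5)/2 + 9/2|^2 + 2*|1/2 + sqrt(5)/2|^2 + 2*|9/2 - sqrt(5)/2|^2 + 5*|-3|^2 + 5*|1|^2]
  = (1/20)[(49) + (9) + (3 - sqrt(5)) + (9*sqrt(5) + 43) + (sqrt(5) + 3) + (43 - 9*sqrt(5)) + (45) + (5)] = 200/20 = 10.
A character is irreducible iff <chi, chi> = 1, so this representation is reducible.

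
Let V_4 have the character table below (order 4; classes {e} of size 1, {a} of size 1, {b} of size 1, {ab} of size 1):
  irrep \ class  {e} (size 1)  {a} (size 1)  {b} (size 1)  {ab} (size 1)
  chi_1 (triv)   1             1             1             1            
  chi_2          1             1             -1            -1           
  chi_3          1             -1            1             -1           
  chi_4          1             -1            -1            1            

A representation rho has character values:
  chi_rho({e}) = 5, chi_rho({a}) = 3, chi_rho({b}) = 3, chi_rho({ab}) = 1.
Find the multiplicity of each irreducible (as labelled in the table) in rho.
Multiplicities: chi_1: 3, chi_2: 1, chi_3: 1, chi_4: 0.

Proof sketch: Use <chi_rho, chi> = (1/|G|) sum_C |C| * chi_rho(C) * conj(chi(C)) with |G| = 4 for each irreducible chi in the table:
  <chi_rho, chi_1> = (1/4)[1*(5)*conj(1) + 1*(3)*conj(1) + 1*(3)*conj(1) + 1*(1)*conj(1)]
      = (1/4)[(5) + (3) + (3) + (1)] = 12/4 = 3
  <chi_rho, chi_2> = (1/4)[1*(5)*conj(1) + 1*(3)*conj(1) + 1*(3)*conj(-1) + 1*(1)*conj(-1)]
      = (1/4)[(5) + (3) + (-3) + (-1)] = 4/4 = 1
  <chi_rho, chi_3> = (1/4)[1*(5)*conj(1) + 1*(3)*conj(-1) + 1*(3)*conj(1) + 1*(1)*conj(-1)]
      = (1/4)[(5) + (-3) + (3) + (-1)] = 4/4 = 1
  <chi_rho, chi_4> = (1/4)[1*(5)*conj(1) + 1*(3)*conj(-1) + 1*(3)*conj(-1) + 1*(1)*conj(1)]
      = (1/4)[(5) + (-3) + (-3) + (1)] = 0/4 = 0
Dimension check: dim(rho) = sum (mult * dim) = 3*1 + 1*1 + 1*1 + 0*1 = 5 = chi_rho(e) = 5.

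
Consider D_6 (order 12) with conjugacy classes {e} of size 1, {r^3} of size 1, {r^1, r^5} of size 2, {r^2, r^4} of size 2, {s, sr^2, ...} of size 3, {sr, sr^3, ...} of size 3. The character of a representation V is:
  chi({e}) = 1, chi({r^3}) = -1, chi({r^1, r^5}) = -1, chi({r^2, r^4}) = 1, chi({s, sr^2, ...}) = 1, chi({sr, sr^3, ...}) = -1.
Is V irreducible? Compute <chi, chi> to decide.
Irreducible: <chi, chi> = 1.

<chi, chi> = (1/|G|) sum_C |C| * |chi(C)|^2 = (1/12)[1*|1|^2 + 1*|-1|^2 + 2*|-1|^2 + 2*|1|^2 + 3*|1|^2 + 3*|-1|^2]
  = (1/12)[(1) + (1) + (2) + (2) + (3) + (3)] = 12/12 = 1.
A character is irreducible iff <chi, chi> = 1, so this representation is irreducible.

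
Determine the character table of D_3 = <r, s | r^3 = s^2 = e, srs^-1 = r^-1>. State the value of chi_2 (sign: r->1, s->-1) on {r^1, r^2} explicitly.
Conjugacy classes: {e} of size 1, {r^1, r^2} of size 2, {s, sr, ..., sr^2} of size 3.
Character table:
  irrep \ class              {e} (size 1)  {r^1, r^2} (size 2)  {s, sr, ..., sr^2} (size 3)
  chi_1 (triv)               1             1                    1                          
  chi_2 (sign: r->1, s->-1)  1             1                    -1                         
  chi_3 (2d, j=1)            2             -1                   0                          

Spot check: chi_2 (sign: r->1, s->-1) on {r^1, r^2} = 1.

Reasoning: D_3 has order 2*3 = 6 with 3 conjugacy classes, hence 3 irreducibles. Sum of squared dims 1 + 1 + 4 = 6 = |G|. Linear characters come from the abelianisation; the 2-dimensional irreps have character r^k -> 2*cos(2*pi*j*k/3), reflections -> 0.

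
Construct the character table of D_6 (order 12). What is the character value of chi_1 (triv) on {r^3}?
Conjugacy classes: {e} of size 1, {r^3} of size 1, {r^1, r^5} of size 2, {r^2, r^4} of size 2, {s, sr^2, ...} of size 3, {sr, sr^3, ...} of size 3.
Character table:
  irrep \ class              {e} (size 1)  {r^3} (size 1)  {r^1, r^5} (size 2)  {r^2, r^4} (size 2)  {s, sr^2, ...} (size 3)  {sr, sr^3, ...} (size 3)
  chi_1 (triv)               1             1               1                    1                    1                        1                       
  chi_2 (sign: r->1, s->-1)  1             1               1                    1                    -1                       -1                      
  chi_3 (r->-1, s->1)        1             -1              -1                   1                    1                        -1                      
  chi_4 (r->-1, s->-1)       1             -1              -1                   1                    -1                       1                       
  chi_5 (2d, j=1)            2             -2              1                    -1                   0                        0                       
  chi_6 (2d, j=2)            2             2               -1                   -1                   0                        0                       

Spot check: chi_1 (triv) on {r^3} = 1.

Solution. D_6 has order 2*6 = 12 with 6 conjugacy classes, hence 6 irreducibles. Sum of squared dims 1 + 1 + 1 + 1 + 4 + 4 = 12 = |G|. Linear characters come from the abelianisation; the 2-dimensional irreps have character r^k -> 2*cos(2*pi*j*k/6), reflections -> 0.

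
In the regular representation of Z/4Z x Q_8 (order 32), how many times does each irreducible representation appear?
Each irreducible V_i of dimension d_i appears with multiplicity d_i, i.e. rho_reg = (direct sum over all irreducibles V_i) d_i V_i. The irreducible dimensions for Z/4Z x Q_8 are 1, 1, 1, 1, 1, 1, 1, 1, 1, 1, 1, 1, 1, 1, 1, 1, 2, 2, 2, 2: 16 irreducibles of dimension 1, each with multiplicity 1; 4 irreducibles of dimension 2, each with multiplicity 2. Total dimension 16*1*1 + 4*2*2 = 32 = |G|.

Solution. General theorem: in the regular representation of a finite group G, each irreducible appears with multiplicity equal to its dimension. Check: dim(rho_reg) = sum d_i^2 = 1 + 1 + 1 + 1 + 1 + 1 + 1 + 1 + 1 + 1 + 1 + 1 + 1 + 1 + 1 + 1 + 4 + 4 + 4 + 4 = 32 = |G|.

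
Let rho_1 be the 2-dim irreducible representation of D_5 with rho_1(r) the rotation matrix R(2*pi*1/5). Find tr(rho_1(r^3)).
chi_{rho_1}(r^3) = 2*cos(2*pi*1*3/5) = -sqrt(5)/2 - 1/2

rho_1(r^3) is rotation by angle 2*pi*1*3/5, whose trace is 2*cos(2*pi*1*3/5) = -sqrt(5)/2 - 1/2.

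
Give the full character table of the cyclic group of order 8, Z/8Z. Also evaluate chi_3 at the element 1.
Character table of Z/8Z (irreps indexed chi_0,...,chi_7 with chi_k(m) = zeta_8^(k*m), zeta_8 = exp(2*pi*i/8)):
  irrep \ class  {0} (size 1)  {1} (size 1)    {2} (size 1)  {3} (size 1)    {4} (size 1)  {5} (size 1)    {6} (size 1)  {7} (size 1)  
  chi_0          1             1               1             1               1             1               1             1             
  chi_1          1             exp(I*pi/4)     I             exp(3*I*pi/4)   -1            exp(-3*I*pi/4)  -I            exp(-I*pi/4)  
  chi_2          1             I               -1            -I              1             I               -1            -I            
  chi_3          1             exp(3*I*pi/4)   -I            exp(I*pi/4)     -1            exp(-I*pi/4)    I             exp(-3*I*pi/4)
  chi_4          1             -1              1             -1              1             -1              1             -1            
  chi_5          1             exp(-3*I*pi/4)  I             exp(-I*pi/4)    -1            exp(I*pi/4)     -I            exp(3*I*pi/4) 
  chi_6          1             -I              -1            I               1             -I              -1            I             
  chi_7          1             exp(-I*pi/4)    -I            exp(-3*I*pi/4)  -1            exp(3*I*pi/4)   I             exp(I*pi/4)   

Spot check: chi_3(1) = zeta_8^(3*1) = zeta_8^3 = exp(3*I*pi/4).

Explanation: Z/8Z is abelian, so all 8 irreducible complex representations are 1-dimensional. They are given by chi_k(m) = zeta_8^(k*m) for k = 0,...,7. Row orthogonality: sum_m chi_k(m) conj(chi_l(m)) = 8 * [k = l].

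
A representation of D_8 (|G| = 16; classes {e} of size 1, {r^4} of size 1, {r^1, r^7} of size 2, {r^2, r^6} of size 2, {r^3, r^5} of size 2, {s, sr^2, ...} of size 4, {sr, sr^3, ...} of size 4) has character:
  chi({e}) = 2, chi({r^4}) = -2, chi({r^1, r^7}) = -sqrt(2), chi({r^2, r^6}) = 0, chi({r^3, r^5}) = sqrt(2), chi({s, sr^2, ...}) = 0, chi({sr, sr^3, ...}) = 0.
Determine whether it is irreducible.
Irreducible: <chi, chi> = 1.

Working: <chi, chi> = (1/|G|) sum_C |C| * |chi(C)|^2 = (1/16)[1*|2|^2 + 1*|-2|^2 + 2*|-sqrt(2)|^2 + 2*|0|^2 + 2*|sqrt(2)|^2 + 4*|0|^2 + 4*|0|^2]
  = (1/16)[(4) + (4) + (4) + (0) + (4) + (0) + (0)] = 16/16 = 1.
A character is irreducible iff <chi, chi> = 1, so this representation is irreducible.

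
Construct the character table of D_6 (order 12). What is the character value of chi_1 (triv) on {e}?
Conjugacy classes: {e} of size 1, {r^3} of size 1, {r^1, r^5} of size 2, {r^2, r^4} of size 2, {s, sr^2, ...} of size 3, {sr, sr^3, ...} of size 3.
Character table:
  irrep \ class              {e} (size 1)  {r^3} (size 1)  {r^1, r^5} (size 2)  {r^2, r^4} (size 2)  {s, sr^2, ...} (size 3)  {sr, sr^3, ...} (size 3)
  chi_1 (triv)               1             1               1                    1                    1                        1                       
  chi_2 (sign: r->1, s->-1)  1             1               1                    1                    -1                       -1                      
  chi_3 (r->-1, s->1)        1             -1              -1                   1                    1                        -1                      
  chi_4 (r->-1, s->-1)       1             -1              -1                   1                    -1                       1                       
  chi_5 (2d, j=1)            2             -2              1                    -1                   0                        0                       
  chi_6 (2d, j=2)            2             2               -1                   -1                   0                        0                       

Spot check: chi_1 (triv) on {e} = 1.

D_6 has order 2*6 = 12 with 6 conjugacy classes, hence 6 irreducibles. Sum of squared dims 1 + 1 + 1 + 1 + 4 + 4 = 12 = |G|. Linear characters come from the abelianisation; the 2-dimensional irreps have character r^k -> 2*cos(2*pi*j*k/6), reflections -> 0.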